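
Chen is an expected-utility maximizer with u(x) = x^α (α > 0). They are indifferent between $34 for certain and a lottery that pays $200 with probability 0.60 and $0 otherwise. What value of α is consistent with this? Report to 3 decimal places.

Since u(0) = 0, the lottery's EU is 0.60·200^α.
Setting u(34) equal to that: 34^α = 0.60·200^α ⇒ (34/200)^α = 0.60.
Taking logs: α·ln(34/200) = ln(0.60), so α = -0.510826 / -1.771957 ≈ 0.288.

α ≈ 0.288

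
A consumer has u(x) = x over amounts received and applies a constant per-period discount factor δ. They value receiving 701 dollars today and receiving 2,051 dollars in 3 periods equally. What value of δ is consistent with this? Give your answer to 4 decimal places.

The payoff in 3 periods is discounted by δ^3, so u(701) = δ^3·u(2051) and δ^3 = u(701)/u(2051).
With u(x) = x: δ^3 = 701/2051 = 0.34178.
Hence δ = (0.34178)^(1/3) = 0.699172.

δ ≈ 0.6992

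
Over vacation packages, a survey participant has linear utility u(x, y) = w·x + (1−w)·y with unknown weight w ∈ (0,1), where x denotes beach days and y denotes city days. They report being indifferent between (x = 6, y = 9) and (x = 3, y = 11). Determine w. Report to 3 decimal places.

u(6,9) = u(3,11) means w·6 + (1−w)·9 = w·3 + (1−w)·11.
Collecting terms: w·3 = (1−w)·2.
So w/(1−w) = 2/3 = 0.6667, giving w = 2/(3+2) = 0.400.

w = 0.400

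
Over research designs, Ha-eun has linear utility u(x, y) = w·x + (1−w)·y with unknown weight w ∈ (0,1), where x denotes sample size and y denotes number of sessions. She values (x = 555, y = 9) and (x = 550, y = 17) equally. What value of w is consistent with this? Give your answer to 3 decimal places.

w = 0.615

u(555,9) = u(550,17) means w·555 + (1−w)·9 = w·550 + (1−w)·17.
Rearranging, 5·w − 8·(1−w) = 0.
So w/(1−w) = 8/5 = 1.6000, giving w = 8/(5+8) = 0.615.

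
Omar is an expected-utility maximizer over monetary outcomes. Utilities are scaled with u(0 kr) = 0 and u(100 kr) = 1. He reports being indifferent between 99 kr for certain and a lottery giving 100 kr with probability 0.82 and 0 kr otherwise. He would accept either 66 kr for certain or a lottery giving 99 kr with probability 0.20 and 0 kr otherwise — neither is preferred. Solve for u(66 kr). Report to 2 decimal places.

0.16

From the first indifference, u(99 kr) = 0.82·u(100 kr) + 0.18·u(0 kr) = 0.82·1 + 0.18·0 = 0.82.
Chaining: u(66 kr) = 0.20·0.82 + 0.80·0.00 = 0.1640.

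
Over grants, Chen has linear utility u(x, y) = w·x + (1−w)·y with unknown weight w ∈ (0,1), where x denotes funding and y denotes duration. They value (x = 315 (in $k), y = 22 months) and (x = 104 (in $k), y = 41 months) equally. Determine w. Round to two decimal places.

Equating utilities: w·315 + (1−w)·22 = w·104 + (1−w)·41.
Collecting terms: w·211 = (1−w)·19.
So w/(1−w) = 19/211 = 0.0900, giving w = 19/(211+19) = 0.08.

w = 0.08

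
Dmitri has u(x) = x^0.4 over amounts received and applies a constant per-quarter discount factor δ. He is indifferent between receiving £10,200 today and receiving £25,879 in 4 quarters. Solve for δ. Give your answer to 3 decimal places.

The payoff in 4 quarters is discounted by δ^4, so u(10200) = δ^4·u(25879) and δ^4 = u(10200)/u(25879).
Since u(x) = x^0.4, δ^4 = (10200/25879)^0.4 = 0.39414^0.4 = 0.68907.
So δ = 0.68907^(1/4) ≈ 0.911.

δ ≈ 0.911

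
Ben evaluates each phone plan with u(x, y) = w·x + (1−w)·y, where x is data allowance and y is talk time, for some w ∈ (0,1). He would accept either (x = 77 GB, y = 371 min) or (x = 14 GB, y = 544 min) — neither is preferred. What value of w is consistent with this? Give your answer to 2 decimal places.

w = 0.73

u(77,371) = u(14,544) means w·77 + (1−w)·371 = w·14 + (1−w)·544.
Collecting terms: w·63 = (1−w)·173.
Hence w = 173/(63+173) = 173/236 = 0.73.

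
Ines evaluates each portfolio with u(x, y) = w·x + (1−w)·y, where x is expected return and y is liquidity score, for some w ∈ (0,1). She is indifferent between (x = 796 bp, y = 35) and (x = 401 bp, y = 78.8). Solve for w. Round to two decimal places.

Indifference: w·796 + (1−w)·35 = w·401 + (1−w)·78.8.
Collecting terms: w·395 = (1−w)·43.8.
The marginal rate of substitution is 43.8/395, so w = 43.8/(395+43.8) = 0.10.

w = 0.10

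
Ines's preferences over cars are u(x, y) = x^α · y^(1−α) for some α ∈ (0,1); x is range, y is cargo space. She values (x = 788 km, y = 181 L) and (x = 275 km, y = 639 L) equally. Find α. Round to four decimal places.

Indifference: 788^α · 181^(1−α) = 275^α · 639^(1−α).
(788/275)^α = (639/181)^(1−α); take logs: α·ln(788/275) = (1−α)·ln(639/181), i.e. α·1.0527270 = (1−α)·1.2614074.
So α/(1−α) = (1.2614074)/(1.0527270) = 1.1982284, and α = 1.1982284/2.1982284 ≈ 0.5451.

α ≈ 0.5451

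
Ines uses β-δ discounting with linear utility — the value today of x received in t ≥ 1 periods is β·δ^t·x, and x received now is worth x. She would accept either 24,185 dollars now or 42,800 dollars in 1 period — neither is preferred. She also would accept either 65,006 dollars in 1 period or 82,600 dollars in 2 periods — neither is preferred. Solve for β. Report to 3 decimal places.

β ≈ 0.718

Both payoffs in the second observation are in the future, so β drops out: δ^1·65006 = δ^2·82600 ⇒ δ = 65006/82600 = 0.78700.
The first indifference: 24185 = β·δ·42800, so β = 24185/(δ·42800) = 24185/(0.78700·42800) ≈ 0.718.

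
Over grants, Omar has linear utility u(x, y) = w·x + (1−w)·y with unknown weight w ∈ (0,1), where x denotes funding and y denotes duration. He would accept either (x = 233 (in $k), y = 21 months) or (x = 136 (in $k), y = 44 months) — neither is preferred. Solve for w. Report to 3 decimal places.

Equating utilities: w·233 + (1−w)·21 = w·136 + (1−w)·44.
w·(233−136) = (1−w)·(44−21), i.e. w·97 = (1−w)·23.
So w/(1−w) = 23/97 = 0.2371, giving w = 23/(97+23) = 0.192.

w = 0.192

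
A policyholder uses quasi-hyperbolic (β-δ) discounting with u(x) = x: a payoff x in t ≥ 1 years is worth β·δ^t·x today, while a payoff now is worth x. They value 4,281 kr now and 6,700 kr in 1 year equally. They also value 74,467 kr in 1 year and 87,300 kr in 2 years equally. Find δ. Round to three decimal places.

δ ≈ 0.853

The second indifference involves only future payoffs, so β cancels: β·δ^1·74467 = β·δ^2·87300, giving δ = 74467/87300 = 0.85300.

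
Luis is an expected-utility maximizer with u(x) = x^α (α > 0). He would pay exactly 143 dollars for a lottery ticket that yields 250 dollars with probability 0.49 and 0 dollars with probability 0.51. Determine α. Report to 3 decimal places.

Since u(0) = 0, the lottery's EU is 0.49·250^α.
Equating: 143^α = 0.49·250^α, i.e. 0.5720^α = 0.49.
Taking logs: α·ln(143/250) = ln(0.49), so α = -0.713350 / -0.558616 ≈ 1.277.

α ≈ 1.277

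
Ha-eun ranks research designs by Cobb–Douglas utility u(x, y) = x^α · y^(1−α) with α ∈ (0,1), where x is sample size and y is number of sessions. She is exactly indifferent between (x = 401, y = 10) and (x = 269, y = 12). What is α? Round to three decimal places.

α ≈ 0.313

Indifference: 401^α · 10^(1−α) = 269^α · 12^(1−α).
Rearrange to (401/269)^α = (12/10)^(1−α) and take logs: α·0.399250 = (1−α)·0.182322.
Thus α·(0.581572) = 0.182322, so α = 0.182322/0.581572 ≈ 0.313.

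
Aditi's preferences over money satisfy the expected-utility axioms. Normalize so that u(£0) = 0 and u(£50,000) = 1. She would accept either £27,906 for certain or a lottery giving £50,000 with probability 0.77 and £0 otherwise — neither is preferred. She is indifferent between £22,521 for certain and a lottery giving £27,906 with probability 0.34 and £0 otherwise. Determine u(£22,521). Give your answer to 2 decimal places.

From the first indifference, u(£27,906) = 0.77·u(£50,000) + 0.23·u(£0) = 0.77·1 + 0.23·0 = 0.77.
Chaining: u(£22,521) = 0.34·0.77 + 0.66·0.00 = 0.2618.

0.26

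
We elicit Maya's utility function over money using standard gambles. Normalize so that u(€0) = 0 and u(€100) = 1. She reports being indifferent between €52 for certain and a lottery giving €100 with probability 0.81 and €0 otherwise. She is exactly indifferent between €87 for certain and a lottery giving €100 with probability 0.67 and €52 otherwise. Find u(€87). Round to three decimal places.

0.937

The first gamble pins u(€52): it must equal 0.81·1 + 0.19·0 = 0.81.
Chaining: u(€87) = 0.67·1.00 + 0.33·0.81 = 0.9373.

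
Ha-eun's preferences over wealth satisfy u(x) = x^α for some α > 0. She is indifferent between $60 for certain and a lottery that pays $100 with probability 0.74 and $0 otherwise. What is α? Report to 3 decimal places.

α ≈ 0.589

EU(lottery) = 0.74·100^α + 0.26·0 = 0.74·100^α.
Indifference: 60^α = 0.74·100^α, so (60/100)^α = 0.74.
Taking logs: α·ln(60/100) = ln(0.74), so α = -0.301105 / -0.510826 ≈ 0.589.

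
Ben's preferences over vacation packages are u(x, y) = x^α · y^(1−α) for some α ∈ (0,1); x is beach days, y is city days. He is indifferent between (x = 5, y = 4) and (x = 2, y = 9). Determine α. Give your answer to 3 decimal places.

α ≈ 0.469

Set the two utilities equal: 5^α·4^(1−α) = 2^α·9^(1−α).
Taking logs: α·ln 5 + (1−α)·ln 4 = α·ln 2 + (1−α)·ln 9, i.e. α·0.916291 = (1−α)·0.810930.
So α/(1−α) = (0.810930)/(0.916291) = 0.885014, and α = 0.885014/1.885014 ≈ 0.469.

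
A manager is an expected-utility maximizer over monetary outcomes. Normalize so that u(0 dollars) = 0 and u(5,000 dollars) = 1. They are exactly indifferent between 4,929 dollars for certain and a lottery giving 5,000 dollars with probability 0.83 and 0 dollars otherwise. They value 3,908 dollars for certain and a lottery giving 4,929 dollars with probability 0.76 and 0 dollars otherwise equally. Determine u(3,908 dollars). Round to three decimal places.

0.631

First, u(4,929 dollars) = 0.83·u(5,000 dollars) + 0.17·u(0 dollars) = 0.83.
Then u(3,908 dollars) = 0.76·u(4,929 dollars) + 0.24·u(0 dollars) = 0.76·0.83 + 0.24·0.00 = 0.6308.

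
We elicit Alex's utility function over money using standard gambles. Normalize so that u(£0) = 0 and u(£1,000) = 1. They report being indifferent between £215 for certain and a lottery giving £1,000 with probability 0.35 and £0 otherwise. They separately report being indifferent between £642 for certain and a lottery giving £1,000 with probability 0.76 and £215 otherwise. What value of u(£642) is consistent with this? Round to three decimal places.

0.844

From the first indifference, u(£215) = 0.35·u(£1,000) + 0.65·u(£0) = 0.35·1 + 0.65·0 = 0.35.
Chaining: u(£642) = 0.76·1.00 + 0.24·0.35 = 0.8440.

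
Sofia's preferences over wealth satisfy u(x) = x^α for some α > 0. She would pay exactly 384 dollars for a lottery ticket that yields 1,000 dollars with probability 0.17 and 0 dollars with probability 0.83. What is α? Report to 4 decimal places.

α ≈ 1.8514

Since u(0) = 0, the lottery's EU is 0.17·1000^α.
Indifference: 384^α = 0.17·1000^α, so (384/1000)^α = 0.17.
Taking logs: α·ln(384/1000) = ln(0.17), so α = -1.7719568 / -0.9571127 ≈ 1.8514.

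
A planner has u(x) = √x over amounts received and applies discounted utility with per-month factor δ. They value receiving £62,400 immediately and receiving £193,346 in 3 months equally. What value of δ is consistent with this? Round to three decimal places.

Equating discounted utilities: u(62400) = δ^3·u(193346) ⇒ δ^3 = u(62400)/u(193346).
With u(x) = √x: δ^3 = √62400/√193346 = √(62400/193346) = 0.56810.
Hence δ = (0.56810)^(1/3) = 0.82821.

δ ≈ 0.828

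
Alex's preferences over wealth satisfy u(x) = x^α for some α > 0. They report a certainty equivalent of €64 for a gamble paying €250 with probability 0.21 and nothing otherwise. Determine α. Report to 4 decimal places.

α ≈ 1.1454

Since u(0) = 0, the lottery's EU is 0.21·250^α.
Indifference: 64^α = 0.21·250^α, so (64/250)^α = 0.21.
α = ln(0.21) / ln(64/250) = -1.5606477/-1.3625778 ≈ 1.1454.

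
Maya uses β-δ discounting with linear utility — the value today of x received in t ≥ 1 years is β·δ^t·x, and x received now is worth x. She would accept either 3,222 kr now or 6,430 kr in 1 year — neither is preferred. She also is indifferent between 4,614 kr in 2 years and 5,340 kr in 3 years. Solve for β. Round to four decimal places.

β ≈ 0.5799

From the later pair, β·δ^2·4614 = β·δ^3·5340; dividing through, δ = 4614/5340 = 0.86404.
The first indifference: 3222 = β·δ·6430, so β = 3222/(δ·6430) = 3222/(0.86404·6430) ≈ 0.5799.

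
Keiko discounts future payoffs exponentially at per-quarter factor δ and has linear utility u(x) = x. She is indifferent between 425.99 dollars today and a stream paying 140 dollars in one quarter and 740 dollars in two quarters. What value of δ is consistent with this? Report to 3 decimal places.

The stream is worth 140δ + 740δ² today, so 140δ + 740δ² = 425.99.
Rearranged: 740δ² + 140δ − 425.99 = 0.
By the quadratic formula (taking the positive root), δ = (−140 + √1280530.40) / 1480 ≈ 0.670.

δ ≈ 0.670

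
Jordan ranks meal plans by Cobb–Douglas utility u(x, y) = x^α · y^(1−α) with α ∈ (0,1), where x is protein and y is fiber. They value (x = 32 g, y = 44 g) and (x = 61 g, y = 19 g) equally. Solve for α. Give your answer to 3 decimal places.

Indifference: 32^α · 44^(1−α) = 61^α · 19^(1−α).
Taking logs: α·ln 32 + (1−α)·ln 44 = α·ln 61 + (1−α)·ln 19, i.e. α·-0.645138 = (1−α)·-0.839751.
Thus α·(-1.484889) = -0.839751, so α = -0.839751/-1.484889 ≈ 0.566.

α ≈ 0.566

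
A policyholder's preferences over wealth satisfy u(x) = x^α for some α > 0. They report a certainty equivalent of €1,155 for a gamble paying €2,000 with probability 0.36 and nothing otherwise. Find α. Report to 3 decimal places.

α ≈ 1.861

The lottery's expected utility is 0.36·u(2000) + 0.64·u(0) = 0.36·2000^α (since u(0) = 0 for α > 0).
Equating: 1155^α = 0.36·2000^α, i.e. 0.5775^α = 0.36.
Take logs: α = ln 0.36 / ln(1155/2000) ≈ 1.86077.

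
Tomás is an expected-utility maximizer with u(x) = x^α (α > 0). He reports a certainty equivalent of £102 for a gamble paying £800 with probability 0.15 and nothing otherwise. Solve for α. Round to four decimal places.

The lottery's expected utility is 0.15·u(800) + 0.85·u(0) = 0.15·800^α (since u(0) = 0 for α > 0).
Equating: 102^α = 0.15·800^α, i.e. 0.1275^α = 0.15.
α = ln(0.15) / ln(102/800) = -1.8971200/-2.0596389 ≈ 0.9211.

α ≈ 0.9211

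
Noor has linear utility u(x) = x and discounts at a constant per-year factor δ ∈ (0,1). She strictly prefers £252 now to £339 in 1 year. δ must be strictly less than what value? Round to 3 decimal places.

Comparing present values: 252 > δ·339.
So δ < 252/339 = 0.74336.

δ < 0.743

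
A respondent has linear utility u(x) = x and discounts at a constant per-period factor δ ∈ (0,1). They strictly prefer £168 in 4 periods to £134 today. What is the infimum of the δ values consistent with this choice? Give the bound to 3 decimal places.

δ > 0.945

The preference means 134 < δ^4·168.
Dividing by 168: δ^4 > 0.79762. Both sides are positive, so the 4th root keeps the direction.
δ > (134/168)^(1/4) ≈ 0.945.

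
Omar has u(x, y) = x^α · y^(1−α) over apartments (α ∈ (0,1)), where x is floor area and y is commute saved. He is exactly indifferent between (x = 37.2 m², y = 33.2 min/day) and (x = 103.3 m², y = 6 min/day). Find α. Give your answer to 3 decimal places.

Indifference: 37.2^α · 33.2^(1−α) = 103.3^α · 6^(1−α).
Taking logs: α·ln 37.2 + (1−α)·ln 33.2 = α·ln 103.3 + (1−α)·ln 6, i.e. α·-1.021329 = (1−α)·-1.710790.
Thus α·(-2.732119) = -1.710790, so α = -1.710790/-2.732119 ≈ 0.626.

α ≈ 0.626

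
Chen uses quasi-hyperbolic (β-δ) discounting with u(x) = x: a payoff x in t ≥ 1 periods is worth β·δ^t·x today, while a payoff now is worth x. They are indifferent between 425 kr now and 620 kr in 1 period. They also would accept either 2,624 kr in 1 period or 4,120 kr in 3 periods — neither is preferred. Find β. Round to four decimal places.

β ≈ 0.8589

The second indifference involves only future payoffs, so β cancels: β·δ^1·2624 = β·δ^3·4120, giving δ^2 = 2624/4120 = 0.63689, so δ = 0.79806.
Substituting δ into 425 = β·δ·620: β = 425/(494.795) ≈ 0.8589.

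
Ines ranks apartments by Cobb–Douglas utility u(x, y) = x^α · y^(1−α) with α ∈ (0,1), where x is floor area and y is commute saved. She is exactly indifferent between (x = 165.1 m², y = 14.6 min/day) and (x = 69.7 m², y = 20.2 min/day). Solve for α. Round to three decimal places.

α ≈ 0.274

Indifference: 165.1^α · 14.6^(1−α) = 69.7^α · 20.2^(1−α).
Rearrange to (165.1/69.7)^α = (20.2/14.6)^(1−α) and take logs: α·0.862351 = (1−α)·0.324661.
Thus α·(1.187012) = 0.324661, so α = 0.324661/1.187012 ≈ 0.274.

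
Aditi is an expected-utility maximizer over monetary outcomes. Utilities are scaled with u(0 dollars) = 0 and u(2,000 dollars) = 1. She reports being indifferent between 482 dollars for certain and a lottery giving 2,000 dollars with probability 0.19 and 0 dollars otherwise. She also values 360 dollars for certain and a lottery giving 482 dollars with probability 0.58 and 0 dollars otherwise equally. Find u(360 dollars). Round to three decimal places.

From the first indifference, u(482 dollars) = 0.19·u(2,000 dollars) + 0.81·u(0 dollars) = 0.19·1 + 0.81·0 = 0.19.
Chaining: u(360 dollars) = 0.58·0.19 + 0.42·0.00 = 0.1102.

0.110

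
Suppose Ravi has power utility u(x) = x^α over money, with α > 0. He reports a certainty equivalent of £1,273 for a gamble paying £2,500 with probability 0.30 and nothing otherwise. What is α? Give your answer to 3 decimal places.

α ≈ 1.784

Since u(0) = 0, the lottery's EU is 0.30·2500^α.
Setting u(1273) equal to that: 1273^α = 0.30·2500^α ⇒ (1273/2500)^α = 0.30.
α = ln(0.30) / ln(1273/2500) = -1.203973/-0.674914 ≈ 1.784.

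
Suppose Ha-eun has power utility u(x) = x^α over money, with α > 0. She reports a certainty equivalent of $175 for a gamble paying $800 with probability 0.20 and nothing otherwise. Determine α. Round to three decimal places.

α ≈ 1.059

The lottery's expected utility is 0.20·u(800) + 0.80·u(0) = 0.20·800^α (since u(0) = 0 for α > 0).
Equating: 175^α = 0.20·800^α, i.e. 0.2188^α = 0.20.
Take logs: α = ln 0.20 / ln(175/800) ≈ 1.05896.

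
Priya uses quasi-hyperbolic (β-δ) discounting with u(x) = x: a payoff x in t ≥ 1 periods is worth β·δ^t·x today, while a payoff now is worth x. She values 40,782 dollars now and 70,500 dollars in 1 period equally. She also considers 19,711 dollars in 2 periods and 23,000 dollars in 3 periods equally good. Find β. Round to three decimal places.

β ≈ 0.675

The second indifference involves only future payoffs, so β cancels: β·δ^2·19711 = β·δ^3·23000, giving δ = 19711/23000 = 0.85700.
Now use the now-vs-future pair: 40782 = β·δ·70500 gives β = 40782/(0.85700·70500) ≈ 0.675.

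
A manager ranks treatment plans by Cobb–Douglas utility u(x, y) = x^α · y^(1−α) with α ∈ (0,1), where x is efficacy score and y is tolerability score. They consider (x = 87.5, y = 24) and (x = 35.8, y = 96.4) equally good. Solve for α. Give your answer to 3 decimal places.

α ≈ 0.609

The Cobb–Douglas utilities coincide, so 87.5^α·24^(1−α) = 35.8^α·96.4^(1−α).
Taking logs: α·ln 87.5 + (1−α)·ln 24 = α·ln 35.8 + (1−α)·ln 96.4, i.e. α·0.893691 = (1−α)·1.390452.
With A = 0.893691 and B = 1.390452: α·A = (1−α)·B, so α = B/(A+B) = 1.390452/2.284143 ≈ 0.609.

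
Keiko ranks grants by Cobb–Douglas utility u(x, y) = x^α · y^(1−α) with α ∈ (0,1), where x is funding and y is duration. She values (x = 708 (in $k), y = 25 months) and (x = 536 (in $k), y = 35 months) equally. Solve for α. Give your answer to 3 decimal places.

Set the two utilities equal: 708^α·25^(1−α) = 536^α·35^(1−α).
(708/536)^α = (35/25)^(1−α); take logs: α·ln(708/536) = (1−α)·ln(35/25), i.e. α·0.278310 = (1−α)·0.336472.
Thus α·(0.614782) = 0.336472, so α = 0.336472/0.614782 ≈ 0.547.

α ≈ 0.547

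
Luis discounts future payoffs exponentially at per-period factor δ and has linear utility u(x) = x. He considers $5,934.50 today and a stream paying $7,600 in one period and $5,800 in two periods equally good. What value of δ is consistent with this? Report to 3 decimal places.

δ ≈ 0.550

The stream is worth 7600δ + 5800δ² today, so 7600δ + 5800δ² = 5934.50.
Rearranged: 5800δ² + 7600δ − 5934.50 = 0.
The positive root is δ = [−7600 + √(7600² + 4·5800·5934.50)] / (2·5800) = (−7600 + 13980.000)/11600 ≈ 0.550.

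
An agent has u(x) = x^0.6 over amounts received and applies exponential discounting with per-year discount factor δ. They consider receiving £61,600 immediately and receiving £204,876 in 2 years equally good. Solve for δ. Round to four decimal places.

Indifference means u(61600) = δ^2 · u(204876), so δ^2 = u(61600)/u(204876).
With u(x) = x^0.6: δ^2 = 61600^0.6/204876^0.6 = (61600/204876)^0.6 = 0.48624.
Hence δ = (0.48624)^(1/2) = 0.697312.

δ ≈ 0.6973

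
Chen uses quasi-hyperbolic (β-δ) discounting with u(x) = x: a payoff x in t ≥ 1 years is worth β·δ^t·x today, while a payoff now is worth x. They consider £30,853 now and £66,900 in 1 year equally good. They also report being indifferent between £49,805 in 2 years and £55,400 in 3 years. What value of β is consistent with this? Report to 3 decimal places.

Both payoffs in the second observation are in the future, so β drops out: δ^2·49805 = δ^3·55400 ⇒ δ = 49805/55400 = 0.89901.
Now use the now-vs-future pair: 30853 = β·δ·66900 gives β = 30853/(0.89901·66900) ≈ 0.513.

β ≈ 0.513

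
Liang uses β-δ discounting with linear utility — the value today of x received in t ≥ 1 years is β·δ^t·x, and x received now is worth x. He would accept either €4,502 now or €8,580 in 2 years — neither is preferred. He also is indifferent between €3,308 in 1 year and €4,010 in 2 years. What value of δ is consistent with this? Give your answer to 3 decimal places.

Both payoffs in the second observation are in the future, so β drops out: δ^1·3308 = δ^2·4010 ⇒ δ = 3308/4010 = 0.82494.

δ ≈ 0.825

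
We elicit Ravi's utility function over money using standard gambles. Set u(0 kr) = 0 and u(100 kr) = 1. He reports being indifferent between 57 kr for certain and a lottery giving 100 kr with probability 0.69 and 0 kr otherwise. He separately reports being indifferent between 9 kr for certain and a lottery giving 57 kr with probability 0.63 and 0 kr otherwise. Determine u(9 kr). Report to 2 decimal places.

From the first indifference, u(57 kr) = 0.69·u(100 kr) + 0.31·u(0 kr) = 0.69·1 + 0.31·0 = 0.69.
The second indifference gives u(9 kr) = 0.63·u(57 kr) + 0.37·u(0 kr) = 0.63·0.69 + 0.37·0.00 = 0.4347.

0.43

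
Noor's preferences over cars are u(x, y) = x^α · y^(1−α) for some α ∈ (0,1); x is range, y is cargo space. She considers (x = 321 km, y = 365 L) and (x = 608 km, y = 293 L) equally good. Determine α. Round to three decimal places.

α ≈ 0.256

Indifference: 321^α · 365^(1−α) = 608^α · 293^(1−α).
Taking logs: α·ln 321 + (1−α)·ln 365 = α·ln 608 + (1−α)·ln 293, i.e. α·-0.638734 = (1−α)·-0.219725.
Thus α·(-0.858459) = -0.219725, so α = -0.219725/-0.858459 ≈ 0.256.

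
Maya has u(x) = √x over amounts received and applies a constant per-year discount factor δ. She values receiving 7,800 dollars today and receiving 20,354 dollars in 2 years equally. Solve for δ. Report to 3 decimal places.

δ ≈ 0.787

Equating discounted utilities: u(7800) = δ^2·u(20354) ⇒ δ^2 = u(7800)/u(20354).
Since u(x) = √x, δ^2 = √(7800/20354) = 0.61905.
Taking the square root: δ = 0.61905^(1/2) ≈ 0.787.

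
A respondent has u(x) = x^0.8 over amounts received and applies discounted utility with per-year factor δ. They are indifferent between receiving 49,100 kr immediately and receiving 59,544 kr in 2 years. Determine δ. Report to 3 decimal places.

δ ≈ 0.926

Equating discounted utilities: u(49100) = δ^2·u(59544) ⇒ δ^2 = u(49100)/u(59544).
With u(x) = x^0.8: δ^2 = 49100^0.8/59544^0.8 = (49100/59544)^0.8 = 0.85703.
Hence δ = (0.85703)^(1/2) = 0.92576.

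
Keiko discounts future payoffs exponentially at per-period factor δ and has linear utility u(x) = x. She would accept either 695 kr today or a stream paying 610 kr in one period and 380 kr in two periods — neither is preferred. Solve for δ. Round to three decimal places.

The stream is worth 610δ + 380δ² today, so 610δ + 380δ² = 695.
That is, 380δ² + 610δ − 695 = 0, a quadratic in δ.
By the quadratic formula (taking the positive root), δ = (−610 + √1428500.00) / 760 ≈ 0.770.

δ ≈ 0.770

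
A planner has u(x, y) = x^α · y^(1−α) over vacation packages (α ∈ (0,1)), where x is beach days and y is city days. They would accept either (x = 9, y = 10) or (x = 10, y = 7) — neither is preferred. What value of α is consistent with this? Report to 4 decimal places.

The Cobb–Douglas utilities coincide, so 9^α·10^(1−α) = 10^α·7^(1−α).
Rearrange to (9/10)^α = (7/10)^(1−α) and take logs: α·-0.1053605 = (1−α)·-0.3566749.
With A = -0.1053605 and B = -0.3566749: α·A = (1−α)·B, so α = B/(A+B) = -0.3566749/-0.4620354 ≈ 0.7720.

α ≈ 0.7720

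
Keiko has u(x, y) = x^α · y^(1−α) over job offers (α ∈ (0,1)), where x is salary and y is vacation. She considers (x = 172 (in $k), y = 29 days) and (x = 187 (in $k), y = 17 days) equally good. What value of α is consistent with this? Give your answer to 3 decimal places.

Indifference: 172^α · 29^(1−α) = 187^α · 17^(1−α).
(172/187)^α = (17/29)^(1−α); take logs: α·ln(172/187) = (1−α)·ln(17/29), i.e. α·-0.083614 = (1−α)·-0.534082.
Thus α·(-0.617696) = -0.534082, so α = -0.534082/-0.617696 ≈ 0.865.

α ≈ 0.865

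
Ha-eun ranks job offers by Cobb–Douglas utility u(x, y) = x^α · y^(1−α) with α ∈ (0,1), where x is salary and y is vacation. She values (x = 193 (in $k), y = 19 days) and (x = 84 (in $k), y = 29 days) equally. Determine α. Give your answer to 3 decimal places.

Indifference: 193^α · 19^(1−α) = 84^α · 29^(1−α).
Rearrange to (193/84)^α = (29/19)^(1−α) and take logs: α·0.831873 = (1−α)·0.422857.
Thus α·(1.254730) = 0.422857, so α = 0.422857/1.254730 ≈ 0.337.

α ≈ 0.337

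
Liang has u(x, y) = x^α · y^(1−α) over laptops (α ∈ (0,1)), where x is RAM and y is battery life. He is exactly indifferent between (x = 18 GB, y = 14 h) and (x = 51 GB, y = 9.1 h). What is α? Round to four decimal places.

The Cobb–Douglas utilities coincide, so 18^α·14^(1−α) = 51^α·9.1^(1−α).
(18/51)^α = (9.1/14)^(1−α); take logs: α·ln(18/51) = (1−α)·ln(9.1/14), i.e. α·-1.0414539 = (1−α)·-0.4307829.
Thus α·(-1.4722368) = -0.4307829, so α = -0.4307829/-1.4722368 ≈ 0.2926.

α ≈ 0.2926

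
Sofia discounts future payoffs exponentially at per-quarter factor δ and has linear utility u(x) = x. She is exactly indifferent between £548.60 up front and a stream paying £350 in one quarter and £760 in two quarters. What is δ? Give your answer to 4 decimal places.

δ ≈ 0.6500

The stream is worth 350δ + 760δ² today, so 350δ + 760δ² = 548.60.
So 760δ² + 350δ − 548.60 = 0.
By the quadratic formula (taking the positive root), δ = (−350 + √1790244.00) / 1520 ≈ 0.6500.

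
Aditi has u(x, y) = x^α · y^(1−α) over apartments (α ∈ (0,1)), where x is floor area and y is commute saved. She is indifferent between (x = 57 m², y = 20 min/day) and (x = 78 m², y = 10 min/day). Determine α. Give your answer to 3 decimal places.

α ≈ 0.688

Indifference: 57^α · 20^(1−α) = 78^α · 10^(1−α).
(57/78)^α = (10/20)^(1−α); take logs: α·ln(57/78) = (1−α)·ln(10/20), i.e. α·-0.313658 = (1−α)·-0.693147.
So α/(1−α) = (-0.693147)/(-0.313658) = 2.209881, and α = 2.209881/3.209881 ≈ 0.688.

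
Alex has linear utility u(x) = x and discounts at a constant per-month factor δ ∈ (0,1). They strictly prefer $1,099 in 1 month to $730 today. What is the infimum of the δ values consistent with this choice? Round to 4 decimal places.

Comparing present values: 730 < δ·1099.
Dividing through by 1099 gives δ > 0.66424.

δ > 0.6642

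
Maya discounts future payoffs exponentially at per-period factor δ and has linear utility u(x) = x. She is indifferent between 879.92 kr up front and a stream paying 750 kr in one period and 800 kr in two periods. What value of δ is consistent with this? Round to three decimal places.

δ ≈ 0.680

Present value of the stream is 750·δ + 800·δ². Indifference gives 750δ + 800δ² = 879.92.
That is, 800δ² + 750δ − 879.92 = 0, a quadratic in δ.
The positive root is δ = [−750 + √(750² + 4·800·879.92)] / (2·800) = (−750 + 1838.000)/1600 ≈ 0.680.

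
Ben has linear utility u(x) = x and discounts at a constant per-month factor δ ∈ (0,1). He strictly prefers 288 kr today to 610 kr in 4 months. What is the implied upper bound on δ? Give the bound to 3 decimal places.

δ < 0.829

The preference means 288 > δ^4·610.
So δ^4 < 288/610 = 0.47213; taking the 4th root of both positive sides preserves the inequality.
δ < 0.47213^(1/4) = 0.829.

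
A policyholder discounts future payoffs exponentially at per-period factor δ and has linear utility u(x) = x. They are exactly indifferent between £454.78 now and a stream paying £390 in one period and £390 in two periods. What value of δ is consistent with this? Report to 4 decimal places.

The stream is worth 390δ + 390δ² today, so 390δ + 390δ² = 454.78.
Rearranged: 390δ² + 390δ − 454.78 = 0.
By the quadratic formula (taking the positive root), δ = (−390 + √861556.80) / 780 ≈ 0.6900.

δ ≈ 0.6900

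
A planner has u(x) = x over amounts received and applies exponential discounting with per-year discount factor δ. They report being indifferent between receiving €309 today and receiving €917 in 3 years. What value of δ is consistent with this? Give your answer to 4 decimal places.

δ ≈ 0.6959

Equating discounted utilities: u(309) = δ^3·u(917) ⇒ δ^3 = u(309)/u(917).
With u(x) = x: δ^3 = 309/917 = 0.33697.
So δ = 0.33697^(1/3) ≈ 0.6959.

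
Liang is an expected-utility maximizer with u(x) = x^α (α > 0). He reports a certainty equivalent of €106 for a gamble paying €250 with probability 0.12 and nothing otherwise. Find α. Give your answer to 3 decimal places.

α ≈ 2.471

The lottery's expected utility is 0.12·u(250) + 0.88·u(0) = 0.12·250^α (since u(0) = 0 for α > 0).
Indifference: 106^α = 0.12·250^α, so (106/250)^α = 0.12.
Take logs: α = ln 0.12 / ln(106/250) ≈ 2.47111.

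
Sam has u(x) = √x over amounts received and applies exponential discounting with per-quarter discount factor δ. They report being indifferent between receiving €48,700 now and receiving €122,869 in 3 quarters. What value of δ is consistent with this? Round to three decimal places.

δ ≈ 0.857

Equating discounted utilities: u(48700) = δ^3·u(122869) ⇒ δ^3 = u(48700)/u(122869).
Since u(x) = √x, δ^3 = √(48700/122869) = 0.62957.
So δ = 0.62957^(1/3) ≈ 0.857.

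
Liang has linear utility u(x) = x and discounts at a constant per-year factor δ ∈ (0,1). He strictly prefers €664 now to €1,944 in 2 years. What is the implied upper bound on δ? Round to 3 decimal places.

Under u(x) = x this choice says 664 > δ^2·1944.
So δ^2 < 664/1944 = 0.34156; taking the square root of both positive sides preserves the inequality.
δ < 0.34156^(1/2) = 0.584.

δ < 0.584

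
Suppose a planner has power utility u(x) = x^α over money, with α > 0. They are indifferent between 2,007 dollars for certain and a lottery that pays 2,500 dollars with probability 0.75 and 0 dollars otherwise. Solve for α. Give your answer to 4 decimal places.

α ≈ 1.3097

The lottery's expected utility is 0.75·u(2500) + 0.25·u(0) = 0.75·2500^α (since u(0) = 0 for α > 0).
Indifference: 2007^α = 0.75·2500^α, so (2007/2500)^α = 0.75.
Taking logs: α·ln(2007/2500) = ln(0.75), so α = -0.2876821 / -0.2196497 ≈ 1.3097.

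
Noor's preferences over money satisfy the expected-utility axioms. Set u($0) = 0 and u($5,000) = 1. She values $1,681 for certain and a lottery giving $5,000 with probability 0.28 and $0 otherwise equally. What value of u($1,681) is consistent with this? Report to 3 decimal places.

0.280

u($1,681) equals the lottery's expected utility: 0.28·1 + 0.72·0 = 0.28.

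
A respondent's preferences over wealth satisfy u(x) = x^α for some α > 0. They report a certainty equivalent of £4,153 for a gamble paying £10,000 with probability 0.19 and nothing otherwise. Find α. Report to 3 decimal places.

Since u(0) = 0, the lottery's EU is 0.19·10000^α.
Setting u(4153) equal to that: 4153^α = 0.19·10000^α ⇒ (4153/10000)^α = 0.19.
Take logs: α = ln 0.19 / ln(4153/10000) ≈ 1.88987.

α ≈ 1.890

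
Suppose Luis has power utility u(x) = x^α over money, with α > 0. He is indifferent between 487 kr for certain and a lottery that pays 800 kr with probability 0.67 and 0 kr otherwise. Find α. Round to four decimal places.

Since u(0) = 0, the lottery's EU is 0.67·800^α.
Indifference: 487^α = 0.67·800^α, so (487/800)^α = 0.67.
Taking logs: α·ln(487/800) = ln(0.67), so α = -0.4004776 / -0.4963476 ≈ 0.8068.

α ≈ 0.8068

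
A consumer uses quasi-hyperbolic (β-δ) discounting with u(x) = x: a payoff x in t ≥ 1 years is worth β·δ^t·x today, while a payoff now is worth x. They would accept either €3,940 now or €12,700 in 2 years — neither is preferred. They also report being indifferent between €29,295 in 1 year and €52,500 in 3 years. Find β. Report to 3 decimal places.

The second indifference involves only future payoffs, so β cancels: β·δ^1·29295 = β·δ^3·52500, giving δ^2 = 29295/52500 = 0.55800, so δ = 0.74699.
The first indifference: 3940 = β·δ^2·12700, so β = 3940/(δ^2·12700) = 3940/(0.55800·12700) ≈ 0.556.

β ≈ 0.556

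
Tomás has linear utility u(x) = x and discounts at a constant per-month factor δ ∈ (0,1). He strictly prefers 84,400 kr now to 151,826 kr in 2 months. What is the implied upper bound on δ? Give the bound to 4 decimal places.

δ < 0.7456

The preference means 84400 > δ^2·151826.
So δ^2 < 84400/151826 = 0.55590; taking the square root of both positive sides preserves the inequality.
δ < (84400/151826)^(1/2) ≈ 0.7456.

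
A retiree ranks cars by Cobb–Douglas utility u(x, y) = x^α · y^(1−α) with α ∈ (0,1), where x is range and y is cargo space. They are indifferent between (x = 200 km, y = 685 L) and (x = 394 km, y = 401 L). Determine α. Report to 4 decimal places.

Set the two utilities equal: 200^α·685^(1−α) = 394^α·401^(1−α).
Rearrange to (200/394)^α = (401/685)^(1−α) and take logs: α·-0.6780335 = (1−α)·-0.5354574.
With A = -0.6780335 and B = -0.5354574: α·A = (1−α)·B, so α = B/(A+B) = -0.5354574/-1.2134909 ≈ 0.4413.

α ≈ 0.4413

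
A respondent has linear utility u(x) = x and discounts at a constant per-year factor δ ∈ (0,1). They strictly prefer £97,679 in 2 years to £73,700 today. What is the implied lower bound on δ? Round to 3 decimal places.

Comparing present values: 73700 < δ^2·97679.
Dividing by 97679: δ^2 > 0.75451. Both sides are positive, so the square root keeps the direction.
δ > 0.75451^(1/2) = 0.869.

δ > 0.869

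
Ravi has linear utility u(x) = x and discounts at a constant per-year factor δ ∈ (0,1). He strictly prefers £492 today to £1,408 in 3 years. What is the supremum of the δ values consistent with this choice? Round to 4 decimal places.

Comparing present values: 492 > δ^3·1408.
So δ^3 < 492/1408 = 0.34943; taking the cube root of both positive sides preserves the inequality.
δ < 0.34943^(1/3) = 0.7043.

δ < 0.7043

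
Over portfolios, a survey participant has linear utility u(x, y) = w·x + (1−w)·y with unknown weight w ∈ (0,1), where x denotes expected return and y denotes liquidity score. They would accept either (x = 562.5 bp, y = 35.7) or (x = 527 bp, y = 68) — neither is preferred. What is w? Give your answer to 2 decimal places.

w = 0.48

u(562.5,35.7) = u(527,68) means w·562.5 + (1−w)·35.7 = w·527 + (1−w)·68.
Collecting terms: w·35.5 = (1−w)·32.3.
So w/(1−w) = 32.3/35.5 = 0.9099, giving w = 32.3/(35.5+32.3) = 0.48.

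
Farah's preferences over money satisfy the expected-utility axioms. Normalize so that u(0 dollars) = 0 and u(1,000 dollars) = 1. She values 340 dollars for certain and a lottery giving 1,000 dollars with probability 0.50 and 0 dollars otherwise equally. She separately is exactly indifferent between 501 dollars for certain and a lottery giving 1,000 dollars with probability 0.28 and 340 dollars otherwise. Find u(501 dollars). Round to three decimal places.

0.640

The first gamble pins u(340 dollars): it must equal 0.50·1 + 0.50·0 = 0.50.
The second indifference gives u(501 dollars) = 0.28·u(1,000 dollars) + 0.72·u(340 dollars) = 0.28·1.00 + 0.72·0.50 = 0.6400.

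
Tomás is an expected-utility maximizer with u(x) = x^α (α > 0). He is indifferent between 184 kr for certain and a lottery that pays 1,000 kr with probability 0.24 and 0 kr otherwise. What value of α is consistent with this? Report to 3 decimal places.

α ≈ 0.843

EU(lottery) = 0.24·1000^α + 0.76·0 = 0.24·1000^α.
Indifference: 184^α = 0.24·1000^α, so (184/1000)^α = 0.24.
α = ln(0.24) / ln(184/1000) = -1.427116/-1.692820 ≈ 0.843.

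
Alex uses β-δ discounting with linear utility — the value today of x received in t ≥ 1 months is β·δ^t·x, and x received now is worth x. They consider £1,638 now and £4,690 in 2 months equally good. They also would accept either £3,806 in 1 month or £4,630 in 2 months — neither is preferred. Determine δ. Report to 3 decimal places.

δ ≈ 0.822

Both payoffs in the second observation are in the future, so β drops out: δ^1·3806 = δ^2·4630 ⇒ δ = 3806/4630 = 0.82203.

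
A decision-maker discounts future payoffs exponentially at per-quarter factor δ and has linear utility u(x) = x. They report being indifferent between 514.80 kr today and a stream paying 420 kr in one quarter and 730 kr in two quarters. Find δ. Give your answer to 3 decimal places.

δ ≈ 0.600

Equating present values: 514.80 = 420δ + 730δ².
Rearranged: 730δ² + 420δ − 514.80 = 0.
By the quadratic formula (taking the positive root), δ = (−420 + √1679616.00) / 1460 ≈ 0.600.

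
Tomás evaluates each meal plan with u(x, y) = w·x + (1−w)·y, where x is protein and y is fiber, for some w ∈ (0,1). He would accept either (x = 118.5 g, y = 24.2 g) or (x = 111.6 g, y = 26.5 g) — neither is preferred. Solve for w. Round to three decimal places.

Indifference: w·118.5 + (1−w)·24.2 = w·111.6 + (1−w)·26.5.
Rearranging, 6.9·w − 2.3·(1−w) = 0.
The marginal rate of substitution is 2.3/6.9, so w = 2.3/(6.9+2.3) = 0.250.

w = 0.250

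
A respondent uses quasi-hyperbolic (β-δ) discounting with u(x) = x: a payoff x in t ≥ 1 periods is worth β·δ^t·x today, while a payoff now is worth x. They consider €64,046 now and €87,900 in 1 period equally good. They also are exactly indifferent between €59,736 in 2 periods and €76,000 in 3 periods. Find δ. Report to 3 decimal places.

δ ≈ 0.786

The second indifference involves only future payoffs, so β cancels: β·δ^2·59736 = β·δ^3·76000, giving δ = 59736/76000 = 0.78600.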